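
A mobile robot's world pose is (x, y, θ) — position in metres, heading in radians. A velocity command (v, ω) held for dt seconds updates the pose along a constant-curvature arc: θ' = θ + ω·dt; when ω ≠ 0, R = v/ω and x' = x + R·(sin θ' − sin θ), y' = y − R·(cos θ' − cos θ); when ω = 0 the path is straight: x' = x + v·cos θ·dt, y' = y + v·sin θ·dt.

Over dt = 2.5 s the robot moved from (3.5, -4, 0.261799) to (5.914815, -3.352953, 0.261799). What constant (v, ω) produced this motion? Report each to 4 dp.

v = 1.0000, ω = 0.0000

Δθ = 0.261799 − 0.261799 = 0.000000
ω = Δθ/dt = 0.000000/2.5 = 0.0000
ω = 0 → v = (Δx·cos θ + Δy·sin θ)/dt = 1.0000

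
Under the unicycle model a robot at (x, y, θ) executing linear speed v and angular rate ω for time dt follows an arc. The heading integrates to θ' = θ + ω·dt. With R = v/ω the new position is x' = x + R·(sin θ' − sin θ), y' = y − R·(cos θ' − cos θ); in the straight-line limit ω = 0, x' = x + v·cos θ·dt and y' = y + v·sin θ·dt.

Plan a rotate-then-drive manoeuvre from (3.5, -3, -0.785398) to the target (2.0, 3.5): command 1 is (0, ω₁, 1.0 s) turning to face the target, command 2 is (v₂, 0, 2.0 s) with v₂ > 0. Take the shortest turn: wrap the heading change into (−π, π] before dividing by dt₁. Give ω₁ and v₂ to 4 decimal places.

heading to target = atan2(3.5−-3, 2−3.5) = 1.7976
Δθ = wrap(1.7976 − -0.7854) = 2.5830; ω₁ = Δθ/dt₁ = 2.5830
distance = √((2−3.5)² + (3.5−-3)²) = 6.6708; v₂ = distance/dt₂ = 3.3354

ω₁ = 2.5830, v₂ = 3.3354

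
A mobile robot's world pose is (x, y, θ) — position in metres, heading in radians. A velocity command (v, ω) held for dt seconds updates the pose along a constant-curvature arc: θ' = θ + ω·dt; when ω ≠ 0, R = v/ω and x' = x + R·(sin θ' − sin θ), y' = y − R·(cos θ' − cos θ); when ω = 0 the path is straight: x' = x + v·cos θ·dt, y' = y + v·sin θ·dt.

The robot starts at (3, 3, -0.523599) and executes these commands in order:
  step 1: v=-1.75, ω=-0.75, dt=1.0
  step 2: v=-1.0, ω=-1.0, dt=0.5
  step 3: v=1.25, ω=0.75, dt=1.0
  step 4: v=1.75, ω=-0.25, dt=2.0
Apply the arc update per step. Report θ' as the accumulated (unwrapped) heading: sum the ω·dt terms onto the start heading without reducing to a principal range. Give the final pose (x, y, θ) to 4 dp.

step 1: θ'=-1.2736 (R=2.3333) → pose (1.9356, 4.3374, -1.2736)
step 2: θ'=-1.7736 (R=1.0000) → pose (1.9123, 4.8317, -1.7736)
step 3: θ'=-1.0236 (R=1.6667) → pose (2.1215, 3.6288, -1.0236)
step 4: θ'=-1.5236 (R=-7.0000) → pose (3.1358, 0.3170, -1.5236)

(3.1358, 0.3170, -1.5236)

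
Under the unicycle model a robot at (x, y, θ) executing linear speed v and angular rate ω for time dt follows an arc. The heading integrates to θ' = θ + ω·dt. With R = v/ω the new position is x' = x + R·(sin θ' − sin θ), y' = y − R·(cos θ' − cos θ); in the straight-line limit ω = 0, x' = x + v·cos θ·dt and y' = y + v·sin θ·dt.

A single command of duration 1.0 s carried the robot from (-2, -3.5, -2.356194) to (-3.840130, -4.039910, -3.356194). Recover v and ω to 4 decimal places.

Δθ = -3.356194 − -2.356194 = -1.000000
ω = Δθ/dt = -1.000000/1.0 = -1.0000
R = Δx/(sin θ' − sin θ) = -2.0000
v = R·ω = -2.0000·-1.0000 = 2.0000

v = 2.0000, ω = -1.0000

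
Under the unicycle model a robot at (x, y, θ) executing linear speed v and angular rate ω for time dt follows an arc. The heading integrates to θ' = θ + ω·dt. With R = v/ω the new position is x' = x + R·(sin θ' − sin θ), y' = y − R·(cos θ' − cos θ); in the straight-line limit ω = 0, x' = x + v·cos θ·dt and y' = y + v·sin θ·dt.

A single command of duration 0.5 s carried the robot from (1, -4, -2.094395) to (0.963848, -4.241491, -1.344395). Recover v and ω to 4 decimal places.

Δθ = -1.344395 − -2.094395 = 0.750000
ω = Δθ/dt = 0.750000/0.5 = 1.5000
R = −Δy/(cos θ' − cos θ) = 0.3333
v = R·ω = 0.3333·1.5000 = 0.5000

v = 0.5000, ω = 1.5000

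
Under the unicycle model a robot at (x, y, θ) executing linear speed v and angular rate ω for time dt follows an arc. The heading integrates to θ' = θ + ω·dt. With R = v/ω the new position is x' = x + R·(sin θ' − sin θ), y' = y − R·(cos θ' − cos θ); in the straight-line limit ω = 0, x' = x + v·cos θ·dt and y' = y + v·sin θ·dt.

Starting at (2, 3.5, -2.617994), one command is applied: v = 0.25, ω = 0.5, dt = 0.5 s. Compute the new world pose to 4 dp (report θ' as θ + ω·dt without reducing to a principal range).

θ' = -2.6180 + 0.5·0.5 = -2.3680
R = v/ω = 0.25/0.5 = 0.5000
x' = 2 + 0.5000·(sin -2.3680 − sin -2.6180) = 1.9006
y' = 3.5 − 0.5000·(cos -2.3680 − cos -2.6180) = 3.4247

(1.9006, 3.4247, -2.3680)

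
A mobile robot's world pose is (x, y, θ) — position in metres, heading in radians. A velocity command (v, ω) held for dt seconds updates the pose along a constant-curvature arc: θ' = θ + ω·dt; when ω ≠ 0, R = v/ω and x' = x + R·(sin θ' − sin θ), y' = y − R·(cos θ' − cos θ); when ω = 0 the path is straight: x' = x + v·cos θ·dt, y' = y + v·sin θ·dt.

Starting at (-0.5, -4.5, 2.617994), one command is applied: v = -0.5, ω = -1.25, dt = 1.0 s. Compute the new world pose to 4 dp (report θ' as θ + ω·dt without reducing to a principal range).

θ' = 2.6180 + -1.25·1.0 = 1.3680
R = v/ω = -0.5/-1.25 = 0.4000
x' = -0.5 + 0.4000·(sin 1.3680 − sin 2.6180) = -0.3082
y' = -4.5 − 0.4000·(cos 1.3680 − cos 2.6180) = -4.9270

(-0.3082, -4.9270, 1.3680)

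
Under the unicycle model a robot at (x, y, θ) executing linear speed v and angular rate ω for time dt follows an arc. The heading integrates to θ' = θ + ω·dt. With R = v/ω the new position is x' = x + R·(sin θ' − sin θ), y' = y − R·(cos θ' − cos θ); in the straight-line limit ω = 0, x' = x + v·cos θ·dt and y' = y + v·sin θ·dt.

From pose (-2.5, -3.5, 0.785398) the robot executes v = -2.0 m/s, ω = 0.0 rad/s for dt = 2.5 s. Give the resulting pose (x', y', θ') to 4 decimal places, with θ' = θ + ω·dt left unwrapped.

(-6.0355, -7.0355, 0.7854)

θ' = 0.7854 + 0.0·2.5 = 0.7854
ω = 0 → straight: x' = -2.5 + -2.0·cos(0.7854)·2.5 = -6.0355
y' = -3.5 + -2.0·sin(0.7854)·2.5 = -7.0355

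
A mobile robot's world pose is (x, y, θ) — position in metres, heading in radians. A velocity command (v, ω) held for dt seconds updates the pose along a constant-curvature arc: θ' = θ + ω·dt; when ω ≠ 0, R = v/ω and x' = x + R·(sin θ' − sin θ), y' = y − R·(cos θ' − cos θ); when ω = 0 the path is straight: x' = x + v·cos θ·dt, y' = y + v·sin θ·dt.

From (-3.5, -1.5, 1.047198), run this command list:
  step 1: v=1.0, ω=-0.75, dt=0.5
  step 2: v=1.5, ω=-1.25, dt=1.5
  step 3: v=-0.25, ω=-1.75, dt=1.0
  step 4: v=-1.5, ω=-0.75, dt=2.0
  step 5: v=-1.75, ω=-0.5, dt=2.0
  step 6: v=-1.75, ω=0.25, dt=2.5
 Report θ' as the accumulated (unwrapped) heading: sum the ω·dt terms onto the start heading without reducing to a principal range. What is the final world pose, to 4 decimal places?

step 1: θ'=0.6722 (R=-1.3333) → pose (-3.1756, -1.1234, 0.6722)
step 2: θ'=-1.2028 (R=-1.2000) → pose (-1.3087, -1.6306, -1.2028)
step 3: θ'=-2.9528 (R=0.1429) → pose (-1.2022, -1.4389, -2.9528)
step 4: θ'=-4.4528 (R=2.0000) → pose (1.1062, -2.8900, -4.4528)
step 5: θ'=-5.4528 (R=3.5000) → pose (0.3071, -6.1495, -5.4528)
step 6: θ'=-4.8278 (R=-7.0000) → pose (-1.4790, -10.0655, -4.8278)

(-1.4790, -10.0655, -4.8278)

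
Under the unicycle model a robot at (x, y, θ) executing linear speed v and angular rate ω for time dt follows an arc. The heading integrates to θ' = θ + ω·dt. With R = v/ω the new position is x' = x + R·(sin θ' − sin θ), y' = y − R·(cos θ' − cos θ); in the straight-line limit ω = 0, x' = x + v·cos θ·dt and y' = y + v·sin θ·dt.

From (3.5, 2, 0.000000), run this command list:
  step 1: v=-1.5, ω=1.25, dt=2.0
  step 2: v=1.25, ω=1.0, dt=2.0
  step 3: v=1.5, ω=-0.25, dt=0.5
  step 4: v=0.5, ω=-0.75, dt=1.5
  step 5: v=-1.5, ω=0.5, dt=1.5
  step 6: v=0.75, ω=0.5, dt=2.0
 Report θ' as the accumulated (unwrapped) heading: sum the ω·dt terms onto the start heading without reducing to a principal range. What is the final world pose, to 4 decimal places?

step 1: θ'=2.5000 (R=-1.2000) → pose (2.7818, -0.1614, 2.5000)
step 2: θ'=4.5000 (R=1.2500) → pose (0.8118, -0.8993, 4.5000)
step 3: θ'=4.3750 (R=-6.0000) → pose (0.6084, -1.6207, 4.3750)
step 4: θ'=3.2500 (R=-0.6667) → pose (0.0514, -2.0627, 3.2500)
step 5: θ'=4.0000 (R=-3.0000) → pose (1.9973, -1.0413, 4.0000)
step 6: θ'=5.0000 (R=1.5000) → pose (1.6941, -2.4472, 5.0000)

(1.6941, -2.4472, 5.0000)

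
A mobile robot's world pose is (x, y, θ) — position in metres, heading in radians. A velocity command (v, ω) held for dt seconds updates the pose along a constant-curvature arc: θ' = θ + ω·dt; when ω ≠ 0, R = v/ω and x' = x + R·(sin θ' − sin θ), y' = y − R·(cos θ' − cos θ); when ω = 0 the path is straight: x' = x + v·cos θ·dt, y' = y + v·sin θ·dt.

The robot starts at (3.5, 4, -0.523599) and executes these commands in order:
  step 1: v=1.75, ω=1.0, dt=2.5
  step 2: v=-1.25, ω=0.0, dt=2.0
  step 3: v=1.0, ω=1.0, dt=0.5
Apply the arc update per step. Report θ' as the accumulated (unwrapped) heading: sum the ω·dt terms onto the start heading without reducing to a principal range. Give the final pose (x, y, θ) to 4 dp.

(6.6678, 4.3011, 2.4764)

step 1: θ'=1.9764 (R=1.7500) → pose (5.9830, 6.2060, 1.9764)
step 2: θ'=1.9764 (straight) → pose (6.9694, 3.9089, 1.9764)
step 3: θ'=2.4764 (R=1.0000) → pose (6.6678, 4.3011, 2.4764)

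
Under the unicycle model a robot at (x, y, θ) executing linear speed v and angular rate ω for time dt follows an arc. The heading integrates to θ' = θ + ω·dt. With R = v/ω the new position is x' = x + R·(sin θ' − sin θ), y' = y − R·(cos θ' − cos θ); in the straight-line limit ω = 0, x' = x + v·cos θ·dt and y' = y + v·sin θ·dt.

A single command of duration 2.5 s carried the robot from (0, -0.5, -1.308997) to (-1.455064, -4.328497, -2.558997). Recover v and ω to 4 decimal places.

Δθ = -2.558997 − -1.308997 = -1.250000
ω = Δθ/dt = -1.250000/2.5 = -0.5000
R = −Δy/(cos θ' − cos θ) = -3.5000
v = R·ω = -3.5000·-0.5000 = 1.7500

v = 1.7500, ω = -0.5000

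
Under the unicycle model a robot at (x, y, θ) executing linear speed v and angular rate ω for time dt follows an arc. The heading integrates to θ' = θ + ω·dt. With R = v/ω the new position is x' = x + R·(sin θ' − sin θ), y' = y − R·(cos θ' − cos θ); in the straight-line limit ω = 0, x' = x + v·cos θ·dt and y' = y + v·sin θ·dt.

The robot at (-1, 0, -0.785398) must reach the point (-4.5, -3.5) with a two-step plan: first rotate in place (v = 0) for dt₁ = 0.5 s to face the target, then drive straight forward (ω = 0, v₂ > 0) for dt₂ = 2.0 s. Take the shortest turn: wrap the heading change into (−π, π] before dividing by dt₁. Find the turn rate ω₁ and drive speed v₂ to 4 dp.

ω₁ = -3.1416, v₂ = 2.4749

heading to target = atan2(-3.5−0, -4.5−-1) = -2.3562
Δθ = wrap(-2.3562 − -0.7854) = -1.5708; ω₁ = Δθ/dt₁ = -3.1416
distance = √((-4.5−-1)² + (-3.5−0)²) = 4.9497; v₂ = distance/dt₂ = 2.4749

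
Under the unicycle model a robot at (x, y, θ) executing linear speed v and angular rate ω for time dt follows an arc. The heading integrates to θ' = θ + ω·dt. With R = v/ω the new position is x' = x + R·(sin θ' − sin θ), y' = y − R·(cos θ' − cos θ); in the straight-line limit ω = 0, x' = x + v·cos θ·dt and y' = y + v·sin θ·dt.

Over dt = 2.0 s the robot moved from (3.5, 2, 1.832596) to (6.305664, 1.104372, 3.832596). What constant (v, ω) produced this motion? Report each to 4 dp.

v = -1.7500, ω = 1.0000

Δθ = 3.832596 − 1.832596 = 2.000000
ω = Δθ/dt = 2.000000/2.0 = 1.0000
R = Δx/(sin θ' − sin θ) = -1.7500
v = R·ω = -1.7500·1.0000 = -1.7500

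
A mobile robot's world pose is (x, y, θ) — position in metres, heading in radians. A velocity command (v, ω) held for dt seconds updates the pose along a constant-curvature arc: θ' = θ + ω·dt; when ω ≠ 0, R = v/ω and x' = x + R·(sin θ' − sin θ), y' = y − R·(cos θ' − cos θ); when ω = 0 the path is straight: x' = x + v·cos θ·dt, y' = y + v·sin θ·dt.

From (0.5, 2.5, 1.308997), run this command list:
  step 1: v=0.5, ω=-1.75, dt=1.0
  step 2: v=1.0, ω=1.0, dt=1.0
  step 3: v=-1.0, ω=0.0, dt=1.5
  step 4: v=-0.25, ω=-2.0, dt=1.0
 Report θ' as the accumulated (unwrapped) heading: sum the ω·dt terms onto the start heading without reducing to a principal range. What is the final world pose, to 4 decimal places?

(0.3932, 2.0353, -1.4410)

step 1: θ'=-0.4410 (R=-0.2857) → pose (0.8979, 2.6844, -0.4410)
step 2: θ'=0.5590 (R=1.0000) → pose (1.8551, 2.7410, 0.5590)
step 3: θ'=0.5590 (straight) → pose (0.5834, 1.9455, 0.5590)
step 4: θ'=-1.4410 (R=0.1250) → pose (0.3932, 2.0353, -1.4410)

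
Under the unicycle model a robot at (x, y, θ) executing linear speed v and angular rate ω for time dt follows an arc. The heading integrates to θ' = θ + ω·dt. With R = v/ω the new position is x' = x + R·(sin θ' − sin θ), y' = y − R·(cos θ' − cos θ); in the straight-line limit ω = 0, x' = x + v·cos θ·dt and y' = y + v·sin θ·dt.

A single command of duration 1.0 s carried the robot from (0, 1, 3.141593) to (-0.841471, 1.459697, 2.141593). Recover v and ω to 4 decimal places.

v = 1.0000, ω = -1.0000

Δθ = 2.141593 − 3.141593 = -1.000000
ω = Δθ/dt = -1.000000/1.0 = -1.0000
R = Δx/(sin θ' − sin θ) = -1.0000
v = R·ω = -1.0000·-1.0000 = 1.0000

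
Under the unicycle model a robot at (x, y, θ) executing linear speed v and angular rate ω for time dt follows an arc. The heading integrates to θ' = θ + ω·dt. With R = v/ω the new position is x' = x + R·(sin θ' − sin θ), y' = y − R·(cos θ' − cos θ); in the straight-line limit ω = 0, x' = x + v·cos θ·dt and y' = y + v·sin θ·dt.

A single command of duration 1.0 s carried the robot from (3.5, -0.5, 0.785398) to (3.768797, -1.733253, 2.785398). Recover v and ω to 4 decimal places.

Δθ = 2.785398 − 0.785398 = 2.000000
ω = Δθ/dt = 2.000000/1.0 = 2.0000
R = −Δy/(cos θ' − cos θ) = -0.7500
v = R·ω = -0.7500·2.0000 = -1.5000

v = -1.5000, ω = 2.0000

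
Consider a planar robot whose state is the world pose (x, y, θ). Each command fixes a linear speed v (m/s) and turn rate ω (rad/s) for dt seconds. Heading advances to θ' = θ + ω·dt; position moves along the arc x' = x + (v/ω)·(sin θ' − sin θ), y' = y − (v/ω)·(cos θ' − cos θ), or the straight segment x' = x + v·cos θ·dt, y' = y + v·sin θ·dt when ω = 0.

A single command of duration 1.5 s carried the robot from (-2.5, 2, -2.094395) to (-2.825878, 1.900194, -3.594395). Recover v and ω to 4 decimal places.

Δθ = -3.594395 − -2.094395 = -1.500000
ω = Δθ/dt = -1.500000/1.5 = -1.0000
R = Δx/(sin θ' − sin θ) = -0.2500
v = R·ω = -0.2500·-1.0000 = 0.2500

v = 0.2500, ω = -1.0000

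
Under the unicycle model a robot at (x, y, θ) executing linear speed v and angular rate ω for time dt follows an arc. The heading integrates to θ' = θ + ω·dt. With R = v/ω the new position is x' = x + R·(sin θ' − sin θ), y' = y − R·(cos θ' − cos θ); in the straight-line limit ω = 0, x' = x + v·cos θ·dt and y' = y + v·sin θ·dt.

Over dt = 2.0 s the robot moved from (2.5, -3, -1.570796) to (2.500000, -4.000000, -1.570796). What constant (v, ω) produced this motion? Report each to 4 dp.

v = 0.5000, ω = 0.0000

Δθ = -1.570796 − -1.570796 = 0.000000
ω = Δθ/dt = 0.000000/2.0 = 0.0000
ω = 0 → v = (Δx·cos θ + Δy·sin θ)/dt = 0.5000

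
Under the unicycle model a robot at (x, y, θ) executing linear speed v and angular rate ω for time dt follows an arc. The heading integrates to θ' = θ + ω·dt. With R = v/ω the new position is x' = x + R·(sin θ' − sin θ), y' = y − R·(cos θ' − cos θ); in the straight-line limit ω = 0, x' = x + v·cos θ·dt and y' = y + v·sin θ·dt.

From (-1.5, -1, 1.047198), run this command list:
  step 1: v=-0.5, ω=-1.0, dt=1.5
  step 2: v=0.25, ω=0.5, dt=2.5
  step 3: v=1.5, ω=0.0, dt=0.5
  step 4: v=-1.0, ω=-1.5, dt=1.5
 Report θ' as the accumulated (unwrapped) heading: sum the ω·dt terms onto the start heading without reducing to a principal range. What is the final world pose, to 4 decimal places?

step 1: θ'=-0.4528 (R=0.5000) → pose (-2.1518, -1.1996, -0.4528)
step 2: θ'=0.7972 (R=0.5000) → pose (-1.5753, -1.0994, 0.7972)
step 3: θ'=0.7972 (straight) → pose (-1.0513, -0.5628, 0.7972)
step 4: θ'=-1.4528 (R=0.6667) → pose (-2.1902, -0.1755, -1.4528)

(-2.1902, -0.1755, -1.4528)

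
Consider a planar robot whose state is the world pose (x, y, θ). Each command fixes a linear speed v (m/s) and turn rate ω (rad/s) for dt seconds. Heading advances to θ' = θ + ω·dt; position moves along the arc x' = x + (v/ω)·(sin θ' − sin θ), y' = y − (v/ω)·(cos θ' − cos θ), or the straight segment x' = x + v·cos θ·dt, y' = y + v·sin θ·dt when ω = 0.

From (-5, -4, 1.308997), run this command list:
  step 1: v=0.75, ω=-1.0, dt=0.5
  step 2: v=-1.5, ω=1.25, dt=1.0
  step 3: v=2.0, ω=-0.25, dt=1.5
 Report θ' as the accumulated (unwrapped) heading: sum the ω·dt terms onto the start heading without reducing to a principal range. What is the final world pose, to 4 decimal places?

step 1: θ'=0.8090 (R=-0.7500) → pose (-4.8183, -3.6764, 0.8090)
step 2: θ'=2.0590 (R=-1.2000) → pose (-5.0098, -5.0676, 2.0590)
step 3: θ'=1.6840 (R=-8.0000) → pose (-5.8931, -2.2189, 1.6840)

(-5.8931, -2.2189, 1.6840)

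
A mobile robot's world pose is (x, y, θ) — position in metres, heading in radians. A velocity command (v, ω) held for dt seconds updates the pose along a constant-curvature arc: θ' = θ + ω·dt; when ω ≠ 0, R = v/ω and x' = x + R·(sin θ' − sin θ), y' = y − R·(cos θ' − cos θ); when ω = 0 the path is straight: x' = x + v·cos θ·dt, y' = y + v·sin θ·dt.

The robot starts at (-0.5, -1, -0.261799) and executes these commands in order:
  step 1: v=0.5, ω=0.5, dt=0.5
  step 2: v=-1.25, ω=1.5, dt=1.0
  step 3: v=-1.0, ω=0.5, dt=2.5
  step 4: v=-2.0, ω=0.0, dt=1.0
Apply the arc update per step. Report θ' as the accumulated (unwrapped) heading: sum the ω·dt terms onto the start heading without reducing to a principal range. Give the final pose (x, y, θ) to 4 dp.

step 1: θ'=-0.0118 (R=1.0000) → pose (-0.2530, -1.0340, -0.0118)
step 2: θ'=1.4882 (R=-0.8333) → pose (-1.0933, -1.7985, 1.4882)
step 3: θ'=2.7382 (R=-2.0000) → pose (0.1148, -3.8030, 2.7382)
step 4: θ'=2.7382 (straight) → pose (1.9543, -4.5881, 2.7382)

(1.9543, -4.5881, 2.7382)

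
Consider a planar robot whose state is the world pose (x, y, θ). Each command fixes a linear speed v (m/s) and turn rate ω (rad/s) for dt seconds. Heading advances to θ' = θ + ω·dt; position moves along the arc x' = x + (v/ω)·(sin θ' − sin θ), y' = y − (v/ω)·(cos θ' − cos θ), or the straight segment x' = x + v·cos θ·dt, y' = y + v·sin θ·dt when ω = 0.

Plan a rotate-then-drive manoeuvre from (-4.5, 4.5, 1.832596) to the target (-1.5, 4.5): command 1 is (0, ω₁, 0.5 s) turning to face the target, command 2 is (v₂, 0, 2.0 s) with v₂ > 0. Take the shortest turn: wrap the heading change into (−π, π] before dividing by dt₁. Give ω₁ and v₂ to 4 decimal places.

ω₁ = -3.6652, v₂ = 1.5000

heading to target = atan2(4.5−4.5, -1.5−-4.5) = 0.0000
Δθ = wrap(0.0000 − 1.8326) = -1.8326; ω₁ = Δθ/dt₁ = -3.6652
distance = √((-1.5−-4.5)² + (4.5−4.5)²) = 3.0000; v₂ = distance/dt₂ = 1.5000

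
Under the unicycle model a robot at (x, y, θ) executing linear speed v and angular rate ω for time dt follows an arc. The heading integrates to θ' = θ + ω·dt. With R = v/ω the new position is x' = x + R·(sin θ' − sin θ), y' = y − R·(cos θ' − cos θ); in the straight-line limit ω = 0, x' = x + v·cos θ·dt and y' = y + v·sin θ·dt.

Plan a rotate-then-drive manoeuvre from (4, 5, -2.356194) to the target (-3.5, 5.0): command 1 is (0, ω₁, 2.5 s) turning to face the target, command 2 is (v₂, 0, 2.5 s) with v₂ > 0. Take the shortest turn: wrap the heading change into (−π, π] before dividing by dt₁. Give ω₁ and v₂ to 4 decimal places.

heading to target = atan2(5−5, -3.5−4) = 3.1416
Δθ = wrap(3.1416 − -2.3562) = -0.7854; ω₁ = Δθ/dt₁ = -0.3142
distance = √((-3.5−4)² + (5−5)²) = 7.5000; v₂ = distance/dt₂ = 3.0000

ω₁ = -0.3142, v₂ = 3.0000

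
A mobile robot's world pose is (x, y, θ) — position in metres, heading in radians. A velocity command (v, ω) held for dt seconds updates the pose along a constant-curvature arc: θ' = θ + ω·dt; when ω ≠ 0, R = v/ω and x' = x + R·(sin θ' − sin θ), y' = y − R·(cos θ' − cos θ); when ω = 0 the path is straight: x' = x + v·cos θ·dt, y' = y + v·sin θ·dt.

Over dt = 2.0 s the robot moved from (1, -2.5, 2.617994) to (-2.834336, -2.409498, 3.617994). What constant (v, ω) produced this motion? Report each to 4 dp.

v = 2.0000, ω = 0.5000

Δθ = 3.617994 − 2.617994 = 1.000000
ω = Δθ/dt = 1.000000/2.0 = 0.5000
R = Δx/(sin θ' − sin θ) = 4.0000
v = R·ω = 4.0000·0.5000 = 2.0000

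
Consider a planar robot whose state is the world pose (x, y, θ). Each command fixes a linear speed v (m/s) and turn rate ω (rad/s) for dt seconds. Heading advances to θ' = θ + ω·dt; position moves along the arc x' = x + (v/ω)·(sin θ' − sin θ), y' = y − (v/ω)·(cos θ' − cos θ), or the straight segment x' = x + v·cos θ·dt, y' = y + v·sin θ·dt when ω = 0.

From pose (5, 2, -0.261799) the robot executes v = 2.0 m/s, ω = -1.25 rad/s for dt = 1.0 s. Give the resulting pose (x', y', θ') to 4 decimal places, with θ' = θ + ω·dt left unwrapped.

θ' = -0.2618 + -1.25·1.0 = -1.5118
R = v/ω = 2.0/-1.25 = -1.6000
x' = 5 + -1.6000·(sin -1.5118 − sin -0.2618) = 6.1831
y' = 2 − -1.6000·(cos -1.5118 − cos -0.2618) = 0.5489

(6.1831, 0.5489, -1.5118)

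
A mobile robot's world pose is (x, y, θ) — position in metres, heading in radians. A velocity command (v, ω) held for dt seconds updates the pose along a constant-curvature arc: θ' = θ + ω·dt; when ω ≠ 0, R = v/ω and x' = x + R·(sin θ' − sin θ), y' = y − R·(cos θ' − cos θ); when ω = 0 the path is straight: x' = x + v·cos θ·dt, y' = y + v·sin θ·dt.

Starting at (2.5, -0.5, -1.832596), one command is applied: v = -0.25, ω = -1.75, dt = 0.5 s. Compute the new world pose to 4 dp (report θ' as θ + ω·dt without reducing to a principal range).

θ' = -1.8326 + -1.75·0.5 = -2.7076
R = v/ω = -0.25/-1.75 = 0.1429
x' = 2.5 + 0.1429·(sin -2.7076 − sin -1.8326) = 2.5779
y' = -0.5 − 0.1429·(cos -2.7076 − cos -1.8326) = -0.4074

(2.5779, -0.4074, -2.7076)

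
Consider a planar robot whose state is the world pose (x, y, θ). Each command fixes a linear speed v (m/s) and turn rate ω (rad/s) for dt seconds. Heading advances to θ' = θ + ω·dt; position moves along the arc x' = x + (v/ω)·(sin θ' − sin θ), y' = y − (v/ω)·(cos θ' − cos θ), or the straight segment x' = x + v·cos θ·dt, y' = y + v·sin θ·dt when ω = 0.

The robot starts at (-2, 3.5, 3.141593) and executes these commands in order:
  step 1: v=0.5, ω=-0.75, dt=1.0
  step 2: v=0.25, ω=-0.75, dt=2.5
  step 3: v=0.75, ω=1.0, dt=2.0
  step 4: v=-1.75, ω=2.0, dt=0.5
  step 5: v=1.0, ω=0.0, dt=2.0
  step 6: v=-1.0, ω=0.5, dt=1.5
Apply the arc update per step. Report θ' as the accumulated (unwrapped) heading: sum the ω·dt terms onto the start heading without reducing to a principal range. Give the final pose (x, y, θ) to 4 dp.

step 1: θ'=2.3916 (R=-0.6667) → pose (-2.4544, 3.6789, 2.3916)
step 2: θ'=0.5166 (R=-0.3333) → pose (-2.3919, 4.2126, 0.5166)
step 3: θ'=2.5166 (R=0.7500) → pose (-2.3235, 5.4730, 2.5166)
step 4: θ'=3.5166 (R=-0.8750) → pose (-1.4910, 5.3684, 3.5166)
step 5: θ'=3.5166 (straight) → pose (-3.3520, 4.6358, 3.5166)
step 6: θ'=4.2666 (R=-2.0000) → pose (-2.2800, 5.6345, 4.2666)

(-2.2800, 5.6345, 4.2666)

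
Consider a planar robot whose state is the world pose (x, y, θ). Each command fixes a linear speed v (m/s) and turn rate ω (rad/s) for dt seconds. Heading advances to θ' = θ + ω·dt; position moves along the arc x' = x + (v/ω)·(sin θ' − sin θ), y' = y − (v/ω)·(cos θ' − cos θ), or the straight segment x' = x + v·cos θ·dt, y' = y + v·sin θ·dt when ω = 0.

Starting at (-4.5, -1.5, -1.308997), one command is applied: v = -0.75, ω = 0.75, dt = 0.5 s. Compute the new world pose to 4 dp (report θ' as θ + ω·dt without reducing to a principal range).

(-4.6619, -1.1642, -0.9340)

θ' = -1.3090 + 0.75·0.5 = -0.9340
R = v/ω = -0.75/0.75 = -1.0000
x' = -4.5 + -1.0000·(sin -0.9340 − sin -1.3090) = -4.6619
y' = -1.5 − -1.0000·(cos -0.9340 − cos -1.3090) = -1.1642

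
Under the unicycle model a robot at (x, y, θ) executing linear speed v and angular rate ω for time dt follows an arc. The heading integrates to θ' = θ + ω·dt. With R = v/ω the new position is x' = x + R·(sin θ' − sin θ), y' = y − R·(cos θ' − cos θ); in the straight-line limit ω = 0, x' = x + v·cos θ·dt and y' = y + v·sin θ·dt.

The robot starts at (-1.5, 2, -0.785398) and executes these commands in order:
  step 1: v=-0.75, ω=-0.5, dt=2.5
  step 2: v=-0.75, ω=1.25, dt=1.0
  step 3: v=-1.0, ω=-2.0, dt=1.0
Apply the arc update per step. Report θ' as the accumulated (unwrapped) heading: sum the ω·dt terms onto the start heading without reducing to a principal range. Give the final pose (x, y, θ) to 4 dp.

step 1: θ'=-2.0354 (R=1.5000) → pose (-1.7803, 3.7328, -2.0354)
step 2: θ'=-0.7854 (R=-0.6000) → pose (-1.8925, 4.4259, -0.7854)
step 3: θ'=-2.7854 (R=0.5000) → pose (-1.7133, 5.2480, -2.7854)

(-1.7133, 5.2480, -2.7854)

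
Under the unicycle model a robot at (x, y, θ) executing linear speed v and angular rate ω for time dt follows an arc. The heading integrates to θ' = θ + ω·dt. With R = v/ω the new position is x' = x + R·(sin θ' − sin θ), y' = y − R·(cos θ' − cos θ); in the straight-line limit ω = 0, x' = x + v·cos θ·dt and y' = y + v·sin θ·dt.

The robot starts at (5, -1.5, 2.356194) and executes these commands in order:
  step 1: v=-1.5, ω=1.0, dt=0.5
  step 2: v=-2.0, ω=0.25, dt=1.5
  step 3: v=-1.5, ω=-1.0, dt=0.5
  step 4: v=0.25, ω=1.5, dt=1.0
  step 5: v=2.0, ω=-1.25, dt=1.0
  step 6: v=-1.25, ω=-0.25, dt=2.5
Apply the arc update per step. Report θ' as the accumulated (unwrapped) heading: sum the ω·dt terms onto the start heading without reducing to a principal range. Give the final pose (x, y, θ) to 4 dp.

step 1: θ'=2.8562 (R=-1.5000) → pose (5.6384, -1.8787, 2.8562)
step 2: θ'=3.2312 (R=-8.0000) → pose (8.6065, -2.1702, 3.2312)
step 3: θ'=2.7312 (R=1.5000) → pose (9.3392, -2.2887, 2.7312)
step 4: θ'=4.2312 (R=0.1667) → pose (9.1250, -2.3644, 4.2312)
step 5: θ'=2.9812 (R=-1.6000) → pose (7.4511, -3.2033, 2.9812)
step 6: θ'=2.3562 (R=5.0000) → pose (10.1881, -4.6036, 2.3562)

(10.1881, -4.6036, 2.3562)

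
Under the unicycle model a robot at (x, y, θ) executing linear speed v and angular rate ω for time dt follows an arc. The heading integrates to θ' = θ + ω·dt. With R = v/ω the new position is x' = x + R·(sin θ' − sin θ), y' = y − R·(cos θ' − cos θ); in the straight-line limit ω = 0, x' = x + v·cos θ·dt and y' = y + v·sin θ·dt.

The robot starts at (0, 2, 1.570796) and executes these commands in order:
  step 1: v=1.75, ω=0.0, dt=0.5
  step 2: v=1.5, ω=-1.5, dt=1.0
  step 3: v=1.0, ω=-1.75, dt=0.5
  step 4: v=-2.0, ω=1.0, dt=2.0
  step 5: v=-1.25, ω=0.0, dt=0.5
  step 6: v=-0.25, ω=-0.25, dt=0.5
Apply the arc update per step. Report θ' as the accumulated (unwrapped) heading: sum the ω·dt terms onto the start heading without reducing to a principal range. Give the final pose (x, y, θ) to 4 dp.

(-2.2021, 2.3493, 1.0708)

step 1: θ'=1.5708 (straight) → pose (0.0000, 2.8750, 1.5708)
step 2: θ'=0.0708 (R=-1.0000) → pose (0.9293, 3.8725, 0.0708)
step 3: θ'=-0.8042 (R=-0.5714) → pose (1.3813, 3.6989, -0.8042)
step 4: θ'=1.1958 (R=-2.0000) → pose (-1.9203, 3.0441, 1.1958)
step 5: θ'=1.1958 (straight) → pose (-2.1492, 2.4625, 1.1958)
step 6: θ'=1.0708 (R=1.0000) → pose (-2.2021, 2.3493, 1.0708)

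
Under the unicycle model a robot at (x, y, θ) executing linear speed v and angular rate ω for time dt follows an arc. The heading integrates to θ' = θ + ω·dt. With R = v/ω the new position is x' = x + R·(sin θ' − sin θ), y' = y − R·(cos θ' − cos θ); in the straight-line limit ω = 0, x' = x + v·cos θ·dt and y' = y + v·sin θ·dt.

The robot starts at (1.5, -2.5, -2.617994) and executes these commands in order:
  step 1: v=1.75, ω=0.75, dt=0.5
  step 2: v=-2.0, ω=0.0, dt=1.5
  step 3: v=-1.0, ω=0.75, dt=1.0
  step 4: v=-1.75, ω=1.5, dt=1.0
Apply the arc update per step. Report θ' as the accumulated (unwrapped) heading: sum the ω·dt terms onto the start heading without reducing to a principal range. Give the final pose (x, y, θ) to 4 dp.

step 1: θ'=-2.2430 (R=2.3333) → pose (0.8409, -3.0677, -2.2430)
step 2: θ'=-2.2430 (straight) → pose (2.7091, -0.7204, -2.2430)
step 3: θ'=-1.4930 (R=-1.3333) → pose (2.9951, 0.2135, -1.4930)
step 4: θ'=0.0070 (R=-1.1667) → pose (1.8238, 1.2895, 0.0070)

(1.8238, 1.2895, 0.0070)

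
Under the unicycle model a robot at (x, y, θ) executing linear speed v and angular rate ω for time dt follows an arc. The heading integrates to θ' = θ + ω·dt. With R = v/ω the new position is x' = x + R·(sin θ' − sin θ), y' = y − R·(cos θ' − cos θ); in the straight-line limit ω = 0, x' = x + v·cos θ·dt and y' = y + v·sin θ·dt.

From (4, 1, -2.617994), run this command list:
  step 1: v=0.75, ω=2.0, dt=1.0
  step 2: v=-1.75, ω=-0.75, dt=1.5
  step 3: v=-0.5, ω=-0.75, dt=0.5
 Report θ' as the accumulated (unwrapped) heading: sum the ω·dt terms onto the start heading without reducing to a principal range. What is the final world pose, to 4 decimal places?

(3.1108, 2.9038, -2.1180)

step 1: θ'=-0.6180 (R=0.3750) → pose (3.9702, 0.3696, -0.6180)
step 2: θ'=-1.7430 (R=2.3333) → pose (3.0233, 2.6712, -1.7430)
step 3: θ'=-2.1180 (R=0.6667) → pose (3.1108, 2.9038, -2.1180)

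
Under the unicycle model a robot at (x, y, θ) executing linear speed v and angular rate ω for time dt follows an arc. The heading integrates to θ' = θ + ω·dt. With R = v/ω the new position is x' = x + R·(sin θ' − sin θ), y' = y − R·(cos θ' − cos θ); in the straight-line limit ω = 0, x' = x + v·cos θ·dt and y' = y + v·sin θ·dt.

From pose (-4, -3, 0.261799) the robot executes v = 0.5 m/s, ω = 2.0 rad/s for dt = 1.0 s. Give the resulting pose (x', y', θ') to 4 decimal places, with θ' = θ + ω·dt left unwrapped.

θ' = 0.2618 + 2.0·1.0 = 2.2618
R = v/ω = 0.5/2.0 = 0.2500
x' = -4 + 0.2500·(sin 2.2618 − sin 0.2618) = -3.8721
y' = -3 − 0.2500·(cos 2.2618 − cos 0.2618) = -2.5992

(-3.8721, -2.5992, 2.2618)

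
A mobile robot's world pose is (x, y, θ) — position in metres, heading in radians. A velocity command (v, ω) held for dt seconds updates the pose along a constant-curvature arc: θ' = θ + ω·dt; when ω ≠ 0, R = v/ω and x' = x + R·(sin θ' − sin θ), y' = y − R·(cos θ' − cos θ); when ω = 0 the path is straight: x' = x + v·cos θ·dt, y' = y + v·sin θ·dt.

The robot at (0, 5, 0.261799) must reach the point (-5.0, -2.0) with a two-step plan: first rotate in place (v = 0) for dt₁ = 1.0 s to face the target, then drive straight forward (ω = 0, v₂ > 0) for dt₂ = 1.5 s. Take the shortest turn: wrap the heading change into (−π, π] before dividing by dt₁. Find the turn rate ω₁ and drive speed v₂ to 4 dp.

heading to target = atan2(-2−5, -5−0) = -2.1910
Δθ = wrap(-2.1910 − 0.2618) = -2.4528; ω₁ = Δθ/dt₁ = -2.4528
distance = √((-5−0)² + (-2−5)²) = 8.6023; v₂ = distance/dt₂ = 5.7349

ω₁ = -2.4528, v₂ = 5.7349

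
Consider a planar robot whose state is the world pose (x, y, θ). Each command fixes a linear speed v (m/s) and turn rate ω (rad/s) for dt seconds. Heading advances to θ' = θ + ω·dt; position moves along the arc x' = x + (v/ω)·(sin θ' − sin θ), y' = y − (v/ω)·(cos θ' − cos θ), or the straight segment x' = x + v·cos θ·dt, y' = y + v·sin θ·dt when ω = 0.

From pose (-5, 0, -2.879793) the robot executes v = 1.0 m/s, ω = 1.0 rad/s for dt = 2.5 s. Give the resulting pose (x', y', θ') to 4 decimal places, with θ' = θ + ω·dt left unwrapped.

θ' = -2.8798 + 1.0·2.5 = -0.3798
R = v/ω = 1.0/1.0 = 1.0000
x' = -5 + 1.0000·(sin -0.3798 − sin -2.8798) = -5.1119
y' = 0 − 1.0000·(cos -0.3798 − cos -2.8798) = -1.8947

(-5.1119, -1.8947, -0.3798)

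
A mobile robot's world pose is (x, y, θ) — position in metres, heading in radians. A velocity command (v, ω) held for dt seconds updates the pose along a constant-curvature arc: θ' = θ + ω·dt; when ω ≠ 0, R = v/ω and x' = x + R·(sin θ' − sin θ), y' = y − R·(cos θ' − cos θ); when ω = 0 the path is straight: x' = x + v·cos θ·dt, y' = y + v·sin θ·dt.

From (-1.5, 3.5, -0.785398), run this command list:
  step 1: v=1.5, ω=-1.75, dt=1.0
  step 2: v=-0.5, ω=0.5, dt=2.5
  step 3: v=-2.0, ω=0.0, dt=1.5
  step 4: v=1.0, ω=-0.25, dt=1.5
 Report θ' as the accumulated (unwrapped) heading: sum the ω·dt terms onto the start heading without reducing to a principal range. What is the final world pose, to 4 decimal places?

(-1.9268, 4.6874, -1.6604)

step 1: θ'=-2.5354 (R=-0.8571) → pose (-1.6177, 2.1895, -2.5354)
step 2: θ'=-1.2854 (R=-1.0000) → pose (-1.2279, 3.2929, -1.2854)
step 3: θ'=-1.2854 (straight) → pose (-2.0726, 6.1715, -1.2854)
step 4: θ'=-1.6604 (R=-4.0000) → pose (-1.9268, 4.6874, -1.6604)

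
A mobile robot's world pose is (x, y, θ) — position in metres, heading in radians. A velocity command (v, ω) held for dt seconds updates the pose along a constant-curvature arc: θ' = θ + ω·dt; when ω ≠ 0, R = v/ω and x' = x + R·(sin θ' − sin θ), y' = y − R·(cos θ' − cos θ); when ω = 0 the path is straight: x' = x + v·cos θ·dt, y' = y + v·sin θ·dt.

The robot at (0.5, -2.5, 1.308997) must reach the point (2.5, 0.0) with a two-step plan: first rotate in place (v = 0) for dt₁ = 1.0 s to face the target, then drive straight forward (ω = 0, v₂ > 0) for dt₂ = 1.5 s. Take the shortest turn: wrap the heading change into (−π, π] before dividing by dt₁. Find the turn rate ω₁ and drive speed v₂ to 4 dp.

ω₁ = -0.4129, v₂ = 2.1344

heading to target = atan2(0−-2.5, 2.5−0.5) = 0.8961
Δθ = wrap(0.8961 − 1.3090) = -0.4129; ω₁ = Δθ/dt₁ = -0.4129
distance = √((2.5−0.5)² + (0−-2.5)²) = 3.2016; v₂ = distance/dt₂ = 2.1344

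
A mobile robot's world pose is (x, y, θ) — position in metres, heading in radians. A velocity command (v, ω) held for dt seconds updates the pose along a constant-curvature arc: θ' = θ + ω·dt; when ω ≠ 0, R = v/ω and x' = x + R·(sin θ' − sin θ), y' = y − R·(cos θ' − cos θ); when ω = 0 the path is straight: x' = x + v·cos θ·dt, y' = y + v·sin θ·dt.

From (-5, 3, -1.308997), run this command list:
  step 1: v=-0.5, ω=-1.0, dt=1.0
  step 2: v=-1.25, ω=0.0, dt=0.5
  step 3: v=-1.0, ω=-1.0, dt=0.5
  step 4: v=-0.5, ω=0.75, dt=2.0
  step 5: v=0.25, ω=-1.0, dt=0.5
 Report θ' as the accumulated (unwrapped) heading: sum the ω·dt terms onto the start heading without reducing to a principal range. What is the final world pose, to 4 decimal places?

(-3.6254, 4.8794, -1.8090)

step 1: θ'=-2.3090 (R=0.5000) → pose (-4.8869, 3.4659, -2.3090)
step 2: θ'=-2.3090 (straight) → pose (-4.4663, 3.9282, -2.3090)
step 3: θ'=-2.8090 (R=1.0000) → pose (-4.0531, 4.2004, -2.8090)
step 4: θ'=-1.3090 (R=-0.6667) → pose (-3.6268, 5.0031, -1.3090)
step 5: θ'=-1.8090 (R=-0.2500) → pose (-3.6254, 4.8794, -1.8090)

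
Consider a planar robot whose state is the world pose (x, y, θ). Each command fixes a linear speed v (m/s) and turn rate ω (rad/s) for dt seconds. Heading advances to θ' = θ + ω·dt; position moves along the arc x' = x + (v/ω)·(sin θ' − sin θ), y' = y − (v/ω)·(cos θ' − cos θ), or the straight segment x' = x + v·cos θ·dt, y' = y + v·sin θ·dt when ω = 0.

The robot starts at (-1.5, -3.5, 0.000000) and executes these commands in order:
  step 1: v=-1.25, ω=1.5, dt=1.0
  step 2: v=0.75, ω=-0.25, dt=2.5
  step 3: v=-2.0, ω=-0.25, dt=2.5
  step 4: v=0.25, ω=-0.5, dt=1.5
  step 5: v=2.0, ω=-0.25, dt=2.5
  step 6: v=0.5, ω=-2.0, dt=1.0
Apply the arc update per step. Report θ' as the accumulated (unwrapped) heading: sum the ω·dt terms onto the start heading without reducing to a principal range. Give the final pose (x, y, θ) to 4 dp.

step 1: θ'=1.5000 (R=-0.8333) → pose (-2.3312, -4.2744, 1.5000)
step 2: θ'=0.8750 (R=-3.0000) → pose (-1.6414, -2.5636, 0.8750)
step 3: θ'=0.2500 (R=8.0000) → pose (-5.8025, -5.1869, 0.2500)
step 4: θ'=-0.5000 (R=-0.5000) → pose (-5.4391, -5.2326, -0.5000)
step 5: θ'=-1.1250 (R=-8.0000) → pose (-2.0564, -8.8038, -1.1250)
step 6: θ'=-3.1250 (R=-0.2500) → pose (-2.2778, -9.1616, -3.1250)

(-2.2778, -9.1616, -3.1250)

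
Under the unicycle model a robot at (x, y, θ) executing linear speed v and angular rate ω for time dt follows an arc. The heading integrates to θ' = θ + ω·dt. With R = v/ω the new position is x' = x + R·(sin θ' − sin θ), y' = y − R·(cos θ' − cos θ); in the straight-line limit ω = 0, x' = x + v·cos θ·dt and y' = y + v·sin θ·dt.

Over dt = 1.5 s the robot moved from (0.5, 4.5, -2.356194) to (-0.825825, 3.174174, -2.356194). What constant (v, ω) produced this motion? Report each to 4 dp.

Δθ = -2.356194 − -2.356194 = 0.000000
ω = Δθ/dt = 0.000000/1.5 = 0.0000
ω = 0 → v = (Δx·cos θ + Δy·sin θ)/dt = 1.2500

v = 1.2500, ω = 0.0000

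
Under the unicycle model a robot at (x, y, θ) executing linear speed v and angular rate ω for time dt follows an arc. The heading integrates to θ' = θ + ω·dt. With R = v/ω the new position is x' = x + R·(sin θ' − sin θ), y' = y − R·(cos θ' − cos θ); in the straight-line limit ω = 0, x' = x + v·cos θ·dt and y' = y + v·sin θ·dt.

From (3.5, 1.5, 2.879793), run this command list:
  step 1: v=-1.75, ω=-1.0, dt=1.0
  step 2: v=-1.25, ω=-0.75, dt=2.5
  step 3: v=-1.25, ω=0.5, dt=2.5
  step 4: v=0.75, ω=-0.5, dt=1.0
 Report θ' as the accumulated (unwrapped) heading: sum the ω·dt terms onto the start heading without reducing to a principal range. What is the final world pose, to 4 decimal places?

(1.1682, -2.9283, 0.7548)

step 1: θ'=1.8798 (R=1.7500) → pose (4.7142, 0.3418, 1.8798)
step 2: θ'=0.0048 (R=1.6667) → pose (3.1344, -1.8317, 0.0048)
step 3: θ'=1.2548 (R=-2.5000) → pose (0.7702, -3.5547, 1.2548)
step 4: θ'=0.7548 (R=-1.5000) → pose (1.1682, -2.9283, 0.7548)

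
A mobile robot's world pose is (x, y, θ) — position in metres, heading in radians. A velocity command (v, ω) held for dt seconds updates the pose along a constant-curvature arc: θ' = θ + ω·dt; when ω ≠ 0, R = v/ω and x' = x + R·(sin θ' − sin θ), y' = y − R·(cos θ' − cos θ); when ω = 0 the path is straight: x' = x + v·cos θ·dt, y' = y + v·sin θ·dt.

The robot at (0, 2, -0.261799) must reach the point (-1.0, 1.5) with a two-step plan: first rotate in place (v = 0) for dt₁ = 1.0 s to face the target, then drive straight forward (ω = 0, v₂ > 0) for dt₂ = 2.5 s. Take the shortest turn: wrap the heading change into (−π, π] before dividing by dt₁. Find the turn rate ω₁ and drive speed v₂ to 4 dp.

heading to target = atan2(1.5−2, -1−0) = -2.6779
Δθ = wrap(-2.6779 − -0.2618) = -2.4161; ω₁ = Δθ/dt₁ = -2.4161
distance = √((-1−0)² + (1.5−2)²) = 1.1180; v₂ = distance/dt₂ = 0.4472

ω₁ = -2.4161, v₂ = 0.4472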